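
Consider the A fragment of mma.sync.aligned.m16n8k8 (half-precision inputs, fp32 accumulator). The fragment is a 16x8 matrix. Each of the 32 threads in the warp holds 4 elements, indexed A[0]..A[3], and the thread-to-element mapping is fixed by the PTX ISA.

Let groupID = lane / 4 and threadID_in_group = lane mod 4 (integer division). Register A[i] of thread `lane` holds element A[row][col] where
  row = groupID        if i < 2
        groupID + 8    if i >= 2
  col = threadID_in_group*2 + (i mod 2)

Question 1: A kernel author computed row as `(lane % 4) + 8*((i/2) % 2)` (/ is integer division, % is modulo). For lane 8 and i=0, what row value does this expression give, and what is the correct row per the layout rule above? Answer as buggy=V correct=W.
`(lane % 4) + 8*((i/2) % 2)`[8,0]=>0
L=8=>grp=8>>2=2, tig=8&3=0
[0]=>row 2+0=2  col 0·2+0=0
row: 0 vs 2

buggy=0 correct=2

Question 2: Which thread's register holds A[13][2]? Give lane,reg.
r:13=>grp=5,rB=1  c:2=>tig=1,lo=0
L=5*4+1=21  i=1*2+0=2

21,2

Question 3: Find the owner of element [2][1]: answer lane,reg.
r:2=>grp=2,rB=0  c:1=>tig=0,lo=1
L=2*4+0=8  i=0*2+1=1

8,1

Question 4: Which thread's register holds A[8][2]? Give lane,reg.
r:8=>grp=0,rB=1  c:2=>tig=1,lo=0
L=0*4+1=1  i=1*2+0=2

1,2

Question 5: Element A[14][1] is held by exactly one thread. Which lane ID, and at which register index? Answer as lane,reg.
r:14=>grp=6,rB=1  c:1=>tig=0,lo=1
L=6*4+0=24  i=1*2+1=3

24,3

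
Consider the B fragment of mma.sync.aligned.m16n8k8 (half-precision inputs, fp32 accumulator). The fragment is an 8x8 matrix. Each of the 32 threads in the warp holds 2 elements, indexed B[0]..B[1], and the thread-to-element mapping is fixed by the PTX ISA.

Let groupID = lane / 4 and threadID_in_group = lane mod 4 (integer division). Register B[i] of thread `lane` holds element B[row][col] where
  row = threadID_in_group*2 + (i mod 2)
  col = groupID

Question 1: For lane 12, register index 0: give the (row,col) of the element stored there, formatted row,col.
L=12=>grp=12>>2=3, tig=12&3=0
[0]=>row 0·2+0=0  col grp=3

0,3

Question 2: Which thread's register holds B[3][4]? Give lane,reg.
c=4→G=4  r=3→T=1,p=1
L=4*4+1=17  i=1=1

17,1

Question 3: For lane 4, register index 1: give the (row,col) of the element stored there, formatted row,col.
1,1

L=4->g=4>>2=1, t=4&3=0
[1]->row 0·2+1=1  col g=1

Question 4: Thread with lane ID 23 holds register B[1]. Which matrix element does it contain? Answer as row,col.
23: gr=5,th=3
[1] (3*2+1,5) = (7,5)

7,5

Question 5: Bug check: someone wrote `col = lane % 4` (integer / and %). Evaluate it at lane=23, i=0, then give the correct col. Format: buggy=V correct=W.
`lane % 4`[23,0]->3
lane 23: gid=5 (23/4), tid=3 (23%4)
i=0: r=3*2+0=6, c=gid=5
col: 3 vs 5

buggy=3 correct=5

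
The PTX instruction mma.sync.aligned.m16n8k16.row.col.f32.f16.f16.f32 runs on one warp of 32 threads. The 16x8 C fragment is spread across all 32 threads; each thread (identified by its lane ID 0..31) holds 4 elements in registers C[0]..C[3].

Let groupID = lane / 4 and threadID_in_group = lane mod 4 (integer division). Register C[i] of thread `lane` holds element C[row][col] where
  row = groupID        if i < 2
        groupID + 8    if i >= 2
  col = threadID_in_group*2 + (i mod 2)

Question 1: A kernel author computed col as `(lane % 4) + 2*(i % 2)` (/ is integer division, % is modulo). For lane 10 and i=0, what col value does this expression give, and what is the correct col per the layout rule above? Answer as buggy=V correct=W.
`(lane % 4) + 2*(i % 2)`[10,0]→2
lane 10→10/4=2, 10 mod 4=2
i=0  r:2+0→2  c:2·2+0→4
col: 2 vs 4

buggy=2 correct=4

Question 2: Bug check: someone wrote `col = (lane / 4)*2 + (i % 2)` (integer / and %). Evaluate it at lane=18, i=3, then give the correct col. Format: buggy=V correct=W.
buggy=9 correct=5

`(lane / 4)*2 + (i % 2)`[18,3]->9
L=18->g=18>>2=4, t=18&3=2
[3]->row 4+8=12  col 2·2+1=5
col: 9 vs 5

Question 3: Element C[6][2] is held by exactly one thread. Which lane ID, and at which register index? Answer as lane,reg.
25,0

r=6⇒gr=6,Rb=0  c=2⇒th=1,odd=0
L=6*4+1=25  i=0*2+0=0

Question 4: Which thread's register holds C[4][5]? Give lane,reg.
18,1

r=4→G=4,rhi=0  c=5→T=2,p=1
L=4*4+2=18  i=0*2+1=1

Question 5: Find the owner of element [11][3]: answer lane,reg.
r: 11->gid=3,r8=1  c: 3->tid=1,i&1=1
L=3*4+1=13  i=1*2+1=3

13,3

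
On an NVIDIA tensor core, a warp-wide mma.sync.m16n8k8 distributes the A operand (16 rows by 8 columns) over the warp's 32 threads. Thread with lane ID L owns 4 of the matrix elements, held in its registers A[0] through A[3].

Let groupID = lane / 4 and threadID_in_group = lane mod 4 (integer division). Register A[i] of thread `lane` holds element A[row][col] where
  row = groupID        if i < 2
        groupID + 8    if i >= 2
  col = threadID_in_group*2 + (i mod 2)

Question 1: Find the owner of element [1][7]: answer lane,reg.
7,1

r=1→G=1,rhi=0  c=7→T=3,p=1
L=1*4+3=7  i=0*2+1=1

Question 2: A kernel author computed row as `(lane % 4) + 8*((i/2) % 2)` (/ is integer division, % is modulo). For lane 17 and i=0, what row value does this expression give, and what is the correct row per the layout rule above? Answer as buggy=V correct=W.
buggy=1 correct=4

`(lane % 4) + 8*((i/2) % 2)`[17,0]→1
L=17→G=17>>2=4, T=17&3=1
[0]→row 4+0=4  col 1·2+0=2
row: 1 vs 4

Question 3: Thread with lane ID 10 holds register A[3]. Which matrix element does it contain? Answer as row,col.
10: gid=2,tid=2
[3] (2+8,2*2+1) = (10,5)

10,5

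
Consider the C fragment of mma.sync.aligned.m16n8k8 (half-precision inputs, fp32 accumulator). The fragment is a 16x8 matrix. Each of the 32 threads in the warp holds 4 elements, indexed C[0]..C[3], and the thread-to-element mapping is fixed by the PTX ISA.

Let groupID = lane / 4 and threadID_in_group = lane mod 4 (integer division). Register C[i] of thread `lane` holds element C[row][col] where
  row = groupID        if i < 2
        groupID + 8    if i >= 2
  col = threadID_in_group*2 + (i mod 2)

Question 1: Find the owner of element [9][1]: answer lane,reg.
r=9->g=1,rb=1  c=1->t=0,b0=1
L=1*4+0=4  i=1*2+1=3

4,3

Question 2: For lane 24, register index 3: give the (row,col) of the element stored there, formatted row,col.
lane 24⇒24/4=6, 24 mod 4=0
i=3  r:6+8⇒14  c:2·0+1⇒1

14,1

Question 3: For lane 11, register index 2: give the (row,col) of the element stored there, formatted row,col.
10,6

lane 11: G=2 (11/4), T=3 (11%4)
i=2: r=2+8=10, c=3*2+0=6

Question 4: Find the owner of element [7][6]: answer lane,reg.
31,0

r=7→G=7,rhi=0  c=6→T=3,p=0
L=7*4+3=31  i=0*2+0=0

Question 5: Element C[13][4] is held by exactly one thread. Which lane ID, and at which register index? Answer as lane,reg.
22,2

r: 13->gid=5,r8=1  c: 4->tid=2,i&1=0
L=5*4+2=22  i=1*2+0=2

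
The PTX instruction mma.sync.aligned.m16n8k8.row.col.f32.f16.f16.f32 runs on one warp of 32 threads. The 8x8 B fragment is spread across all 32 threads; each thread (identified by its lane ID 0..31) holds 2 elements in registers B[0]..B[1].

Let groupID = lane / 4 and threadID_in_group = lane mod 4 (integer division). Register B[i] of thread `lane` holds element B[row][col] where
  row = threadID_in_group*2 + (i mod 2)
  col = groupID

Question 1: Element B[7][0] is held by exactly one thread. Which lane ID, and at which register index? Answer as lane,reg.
3,1

c=0→G=0  r=7→T=3,p=1
L=0*4+3=3  i=1=1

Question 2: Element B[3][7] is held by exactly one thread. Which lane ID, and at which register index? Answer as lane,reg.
29,1

c:7=>grp=7  r:3=>tig=1,lo=1
L=7*4+1=29  i=1=1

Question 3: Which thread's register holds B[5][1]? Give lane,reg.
c=1→G=1  r=5→T=2,p=1
L=1*4+2=6  i=1=1

6,1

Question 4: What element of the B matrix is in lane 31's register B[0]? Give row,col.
lane 31⇒31/4=7, 31 mod 4=3
i=0  r:2·3+0⇒6  c:7

6,7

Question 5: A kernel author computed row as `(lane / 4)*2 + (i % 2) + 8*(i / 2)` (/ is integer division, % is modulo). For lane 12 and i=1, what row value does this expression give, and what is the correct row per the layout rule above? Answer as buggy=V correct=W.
`(lane / 4)*2 + (i % 2) + 8*(i / 2)`[12,1]⇒7
L=12⇒gr=12>>2=3, th=12&3=0
[1]⇒row 0·2+1=1  col gr=3
row: 7 vs 1

buggy=7 correct=1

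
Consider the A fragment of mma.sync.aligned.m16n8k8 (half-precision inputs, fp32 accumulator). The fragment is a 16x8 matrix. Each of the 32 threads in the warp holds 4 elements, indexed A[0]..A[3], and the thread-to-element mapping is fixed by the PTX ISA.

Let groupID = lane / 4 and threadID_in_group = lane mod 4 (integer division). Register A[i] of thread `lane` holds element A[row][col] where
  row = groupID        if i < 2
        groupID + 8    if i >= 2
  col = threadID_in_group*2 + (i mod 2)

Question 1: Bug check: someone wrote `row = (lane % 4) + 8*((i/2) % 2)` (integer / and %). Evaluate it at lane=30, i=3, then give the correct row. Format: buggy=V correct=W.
`(lane % 4) + 8*((i/2) % 2)`[30,3]=>10
lane 30=>30/4=7, 30 mod 4=2
i=3  r:7+8=>15  c:2·2+1=>5
row: 10 vs 15

buggy=10 correct=15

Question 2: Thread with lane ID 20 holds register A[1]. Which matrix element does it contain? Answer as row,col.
5,1

lane 20: G=5 (20/4), T=0 (20%4)
i=1: r=5+0=5, c=0*2+1=1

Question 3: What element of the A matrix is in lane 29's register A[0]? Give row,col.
7,2

lane 29->29/4=7, 29 mod 4=1
i=0  r:7+0->7  c:2·1+0->2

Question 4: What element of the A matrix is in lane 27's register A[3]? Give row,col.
14,7

L=27⇒gr=27>>2=6, th=27&3=3
[3]⇒row 6+8=14  col 3·2+1=7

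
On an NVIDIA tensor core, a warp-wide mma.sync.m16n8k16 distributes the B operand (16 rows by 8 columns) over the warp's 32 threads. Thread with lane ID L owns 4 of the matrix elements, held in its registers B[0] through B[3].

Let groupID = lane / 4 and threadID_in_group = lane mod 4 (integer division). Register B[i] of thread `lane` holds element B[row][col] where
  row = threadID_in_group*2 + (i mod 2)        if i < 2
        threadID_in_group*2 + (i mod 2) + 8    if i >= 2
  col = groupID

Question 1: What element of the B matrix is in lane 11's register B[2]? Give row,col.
14,2

11: gr=2,th=3
[2] (3*2+0+8,2) = (14,2)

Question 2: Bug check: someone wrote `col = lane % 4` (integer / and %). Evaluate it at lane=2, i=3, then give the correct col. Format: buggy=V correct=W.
`lane % 4`[2,3]⇒2
lane 2: gr=0 (2/4), th=2 (2%4)
i=3: r=2*2+1+8=13, c=gr=0
col: 2 vs 0

buggy=2 correct=0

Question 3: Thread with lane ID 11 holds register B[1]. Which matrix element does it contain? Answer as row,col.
11: gid=2,tid=3
[1] (3*2+1+0,2) = (7,2)

7,2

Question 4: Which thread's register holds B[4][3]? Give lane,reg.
14,0

c:3=>grp=3  r:4=>rB=0,tig=2,lo=0
L=3*4+2=14  i=0*2+0=0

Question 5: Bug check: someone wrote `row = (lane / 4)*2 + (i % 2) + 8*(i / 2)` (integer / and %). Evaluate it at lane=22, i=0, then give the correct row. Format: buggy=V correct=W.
`(lane / 4)*2 + (i % 2) + 8*(i / 2)`[22,0]->10
22: gid=5,tid=2
[0] (2*2+0+0,5) = (4,5)
row: 10 vs 4

buggy=10 correct=4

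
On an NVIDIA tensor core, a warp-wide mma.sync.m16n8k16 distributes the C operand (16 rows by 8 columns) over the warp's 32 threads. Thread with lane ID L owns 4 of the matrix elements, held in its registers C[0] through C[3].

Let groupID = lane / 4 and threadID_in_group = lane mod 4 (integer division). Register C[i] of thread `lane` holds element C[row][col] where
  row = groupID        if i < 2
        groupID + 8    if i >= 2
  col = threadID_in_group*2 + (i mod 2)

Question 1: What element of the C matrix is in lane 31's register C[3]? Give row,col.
31: G=7,T=3
[3] (7+8,3*2+1) = (15,7)

15,7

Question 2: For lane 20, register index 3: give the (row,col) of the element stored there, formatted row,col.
lane 20->20/4=5, 20 mod 4=0
i=3  r:5+8->13  c:2·0+1->1

13,1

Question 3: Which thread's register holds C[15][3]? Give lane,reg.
29,3

r: 15->gid=7,r8=1  c: 3->tid=1,i&1=1
L=7*4+1=29  i=1*2+1=3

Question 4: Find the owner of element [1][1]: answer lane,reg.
4,1

r=1->g=1,rb=0  c=1->t=0,b0=1
L=1*4+0=4  i=0*2+1=1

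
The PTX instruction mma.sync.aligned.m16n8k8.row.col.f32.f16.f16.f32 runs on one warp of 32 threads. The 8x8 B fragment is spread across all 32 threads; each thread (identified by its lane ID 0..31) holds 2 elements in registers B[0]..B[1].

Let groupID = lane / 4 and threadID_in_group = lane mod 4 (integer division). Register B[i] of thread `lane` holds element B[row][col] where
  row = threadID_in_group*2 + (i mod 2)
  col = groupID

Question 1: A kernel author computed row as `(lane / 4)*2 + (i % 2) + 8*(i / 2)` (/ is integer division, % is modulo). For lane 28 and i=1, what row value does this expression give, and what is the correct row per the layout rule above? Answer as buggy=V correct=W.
`(lane / 4)*2 + (i % 2) + 8*(i / 2)`[28,1]->15
lane 28: gid=7 (28/4), tid=0 (28%4)
i=1: r=0*2+1=1, c=gid=7
row: 15 vs 1

buggy=15 correct=1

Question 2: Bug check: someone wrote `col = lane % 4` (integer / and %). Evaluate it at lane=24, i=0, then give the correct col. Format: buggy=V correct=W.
`lane % 4`[24,0]→0
lane 24: G=6 (24/4), T=0 (24%4)
i=0: r=0*2+0=0, c=G=6
col: 0 vs 6

buggy=0 correct=6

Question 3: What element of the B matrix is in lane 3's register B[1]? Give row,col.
lane 3⇒3/4=0, 3 mod 4=3
i=1  r:2·3+1⇒7  c:0

7,0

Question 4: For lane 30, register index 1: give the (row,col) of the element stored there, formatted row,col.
lane 30: gr=7 (30/4), th=2 (30%4)
i=1: r=2*2+1=5, c=gr=7

5,7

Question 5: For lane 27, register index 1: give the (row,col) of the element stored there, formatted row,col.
7,6

lane 27=>27/4=6, 27 mod 4=3
i=1  r:2·3+1=>7  c:6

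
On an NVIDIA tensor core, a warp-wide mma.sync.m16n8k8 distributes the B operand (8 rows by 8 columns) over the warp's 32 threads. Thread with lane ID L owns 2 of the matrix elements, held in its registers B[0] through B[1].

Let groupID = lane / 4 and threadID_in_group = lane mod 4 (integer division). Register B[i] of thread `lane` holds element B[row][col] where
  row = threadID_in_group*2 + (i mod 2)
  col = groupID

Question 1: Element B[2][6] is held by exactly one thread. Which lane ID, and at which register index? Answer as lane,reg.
25,0

c:6=>grp=6  r:2=>tig=1,lo=0
L=6*4+1=25  i=0=0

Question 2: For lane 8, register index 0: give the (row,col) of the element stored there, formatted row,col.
L=8→G=8>>2=2, T=8&3=0
[0]→row 0·2+0=0  col G=2

0,2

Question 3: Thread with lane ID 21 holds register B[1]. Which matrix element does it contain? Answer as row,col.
21: gr=5,th=1
[1] (1*2+1,5) = (3,5)

3,5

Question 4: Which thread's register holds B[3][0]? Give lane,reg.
c:0=>grp=0  r:3=>tig=1,lo=1
L=0*4+1=1  i=1=1

1,1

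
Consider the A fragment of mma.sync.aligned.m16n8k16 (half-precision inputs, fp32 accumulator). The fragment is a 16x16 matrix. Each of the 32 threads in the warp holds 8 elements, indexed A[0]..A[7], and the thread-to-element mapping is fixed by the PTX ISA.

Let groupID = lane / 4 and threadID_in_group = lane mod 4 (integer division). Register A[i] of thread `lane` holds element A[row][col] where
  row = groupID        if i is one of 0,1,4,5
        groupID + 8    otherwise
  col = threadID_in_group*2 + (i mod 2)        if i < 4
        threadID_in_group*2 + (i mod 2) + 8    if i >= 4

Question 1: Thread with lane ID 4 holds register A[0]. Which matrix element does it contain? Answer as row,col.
1,0

lane 4->4/4=1, 4 mod 4=0
i=0  r:1+0->1  c:2·0+0+0->0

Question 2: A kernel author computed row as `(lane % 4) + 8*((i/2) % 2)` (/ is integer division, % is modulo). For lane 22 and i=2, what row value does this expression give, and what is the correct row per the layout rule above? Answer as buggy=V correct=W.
`(lane % 4) + 8*((i/2) % 2)`[22,2]->10
lane 22->22/4=5, 22 mod 4=2
i=2  r:5+8->13  c:2·2+0+0->4
row: 10 vs 13

buggy=10 correct=13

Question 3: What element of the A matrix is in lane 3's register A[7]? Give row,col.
3: g=0,t=3
[7] (0+8,3*2+1+8) = (8,15)

8,15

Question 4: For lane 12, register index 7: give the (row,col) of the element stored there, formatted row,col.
11,9

lane 12: grp=3 (12/4), tig=0 (12%4)
i=7: r=3+8=11, c=0*2+1+8=9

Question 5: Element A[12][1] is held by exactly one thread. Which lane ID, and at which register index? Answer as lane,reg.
r=12→G=4,rhi=1  c=1→chi=0,T=0,p=1
L=4*4+0=16  i=0*4+1*2+1=3

16,3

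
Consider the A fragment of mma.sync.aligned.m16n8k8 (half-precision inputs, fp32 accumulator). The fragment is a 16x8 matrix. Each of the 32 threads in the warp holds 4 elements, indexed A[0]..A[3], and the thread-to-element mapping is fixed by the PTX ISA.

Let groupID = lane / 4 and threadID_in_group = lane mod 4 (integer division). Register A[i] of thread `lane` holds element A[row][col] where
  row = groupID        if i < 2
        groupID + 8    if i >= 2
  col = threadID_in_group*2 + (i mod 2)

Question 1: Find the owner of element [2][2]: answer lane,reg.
9,0

r=2⇒gr=2,Rb=0  c=2⇒th=1,odd=0
L=2*4+1=9  i=0*2+0=0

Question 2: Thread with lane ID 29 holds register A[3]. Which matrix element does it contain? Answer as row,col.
15,3

lane 29: G=7 (29/4), T=1 (29%4)
i=3: r=7+8=15, c=1*2+1=3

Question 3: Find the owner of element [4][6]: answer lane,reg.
19,0

r=4->g=4,rb=0  c=6->t=3,b0=0
L=4*4+3=19  i=0*2+0=0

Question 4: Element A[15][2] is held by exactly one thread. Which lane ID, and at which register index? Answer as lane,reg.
29,2

r: 15->gid=7,r8=1  c: 2->tid=1,i&1=0
L=7*4+1=29  i=1*2+0=2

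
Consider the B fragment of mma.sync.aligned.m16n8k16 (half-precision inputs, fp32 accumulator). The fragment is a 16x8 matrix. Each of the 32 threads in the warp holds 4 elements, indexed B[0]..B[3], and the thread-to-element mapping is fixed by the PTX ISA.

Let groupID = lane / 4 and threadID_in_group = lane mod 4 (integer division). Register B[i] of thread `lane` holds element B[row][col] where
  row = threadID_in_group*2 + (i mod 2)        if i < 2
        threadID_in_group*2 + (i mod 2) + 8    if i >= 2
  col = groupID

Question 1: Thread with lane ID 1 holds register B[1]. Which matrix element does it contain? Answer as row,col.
3,0

L=1⇒gr=1>>2=0, th=1&3=1
[1]⇒row 1·2+1+0=3  col gr=0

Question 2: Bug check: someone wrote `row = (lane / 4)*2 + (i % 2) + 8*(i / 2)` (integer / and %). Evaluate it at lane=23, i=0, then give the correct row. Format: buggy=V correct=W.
`(lane / 4)*2 + (i % 2) + 8*(i / 2)`[23,0]->10
lane 23->23/4=5, 23 mod 4=3
i=0  r:2·3+0+0->6  c:5
row: 10 vs 6

buggy=10 correct=6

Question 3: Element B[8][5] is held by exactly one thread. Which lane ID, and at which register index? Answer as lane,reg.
c: 5->gid=5  r: 8->r8=1,tid=0,i&1=0
L=5*4+0=20  i=1*2+0=2

20,2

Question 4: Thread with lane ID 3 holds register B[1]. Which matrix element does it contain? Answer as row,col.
lane 3→3/4=0, 3 mod 4=3
i=1  r:2·3+1+0→7  c:0

7,0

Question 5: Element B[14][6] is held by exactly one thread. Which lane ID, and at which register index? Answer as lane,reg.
c: 6->gid=6  r: 14->r8=1,tid=3,i&1=0
L=6*4+3=27  i=1*2+0=2

27,2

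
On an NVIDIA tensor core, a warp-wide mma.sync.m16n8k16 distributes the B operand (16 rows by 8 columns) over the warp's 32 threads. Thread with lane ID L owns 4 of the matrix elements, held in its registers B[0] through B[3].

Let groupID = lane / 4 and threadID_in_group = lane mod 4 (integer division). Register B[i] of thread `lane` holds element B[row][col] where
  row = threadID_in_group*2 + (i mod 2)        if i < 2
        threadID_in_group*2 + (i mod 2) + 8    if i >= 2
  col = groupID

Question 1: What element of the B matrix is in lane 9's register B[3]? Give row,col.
L=9→G=9>>2=2, T=9&3=1
[3]→row 1·2+1+8=11  col G=2

11,2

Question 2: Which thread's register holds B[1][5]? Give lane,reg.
c: 5->gid=5  r: 1->r8=0,tid=0,i&1=1
L=5*4+0=20  i=0*2+1=1

20,1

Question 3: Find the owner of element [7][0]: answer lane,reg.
c:0=>grp=0  r:7=>rB=0,tig=3,lo=1
L=0*4+3=3  i=0*2+1=1

3,1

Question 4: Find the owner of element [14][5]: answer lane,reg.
23,2

c=5⇒gr=5  r=14⇒Rb=1,th=3,odd=0
L=5*4+3=23  i=1*2+0=2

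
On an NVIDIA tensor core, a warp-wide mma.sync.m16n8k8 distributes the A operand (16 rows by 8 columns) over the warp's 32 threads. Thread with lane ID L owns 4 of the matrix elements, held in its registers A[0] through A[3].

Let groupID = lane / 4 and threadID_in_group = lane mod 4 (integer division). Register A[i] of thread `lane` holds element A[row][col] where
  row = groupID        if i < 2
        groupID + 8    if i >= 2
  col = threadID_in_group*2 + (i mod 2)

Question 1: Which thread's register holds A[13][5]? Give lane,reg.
r=13⇒gr=5,Rb=1  c=5⇒th=2,odd=1
L=5*4+2=22  i=1*2+1=3

22,3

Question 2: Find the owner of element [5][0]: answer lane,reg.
r=5→G=5,rhi=0  c=0→T=0,p=0
L=5*4+0=20  i=0*2+0=0

20,0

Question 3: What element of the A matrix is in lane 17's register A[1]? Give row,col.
4,3

lane 17->17/4=4, 17 mod 4=1
i=1  r:4+0->4  c:2·1+1->3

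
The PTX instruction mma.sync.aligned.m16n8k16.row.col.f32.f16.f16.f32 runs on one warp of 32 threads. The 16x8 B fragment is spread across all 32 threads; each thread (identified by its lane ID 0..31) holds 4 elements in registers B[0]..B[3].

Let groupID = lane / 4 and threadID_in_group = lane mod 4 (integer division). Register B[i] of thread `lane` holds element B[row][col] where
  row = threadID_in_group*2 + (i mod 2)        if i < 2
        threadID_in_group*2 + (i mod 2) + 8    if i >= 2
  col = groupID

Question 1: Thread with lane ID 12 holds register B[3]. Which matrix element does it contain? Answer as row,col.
9,3

12: G=3,T=0
[3] (0*2+1+8,3) = (9,3)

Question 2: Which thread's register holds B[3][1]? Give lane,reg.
c=1->g=1  r=3->rb=0,t=1,b0=1
L=1*4+1=5  i=0*2+1=1

5,1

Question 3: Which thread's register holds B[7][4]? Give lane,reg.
19,1

c:4=>grp=4  r:7=>rB=0,tig=3,lo=1
L=4*4+3=19  i=0*2+1=1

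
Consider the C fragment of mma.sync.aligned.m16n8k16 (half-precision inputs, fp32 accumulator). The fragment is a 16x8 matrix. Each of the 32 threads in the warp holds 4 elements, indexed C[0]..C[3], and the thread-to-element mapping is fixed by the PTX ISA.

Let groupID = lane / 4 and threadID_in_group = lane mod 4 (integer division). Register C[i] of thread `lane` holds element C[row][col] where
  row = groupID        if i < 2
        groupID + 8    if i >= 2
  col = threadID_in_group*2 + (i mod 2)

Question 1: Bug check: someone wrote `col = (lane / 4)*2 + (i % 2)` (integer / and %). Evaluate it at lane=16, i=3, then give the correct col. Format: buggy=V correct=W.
`(lane / 4)*2 + (i % 2)`[16,3]=>9
16: grp=4,tig=0
[3] (4+8,0*2+1) = (12,1)
col: 9 vs 1

buggy=9 correct=1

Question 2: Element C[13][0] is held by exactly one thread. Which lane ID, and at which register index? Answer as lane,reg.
r=13->g=5,rb=1  c=0->t=0,b0=0
L=5*4+0=20  i=1*2+0=2

20,2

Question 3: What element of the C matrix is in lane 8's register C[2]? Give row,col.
10,0

L=8→G=8>>2=2, T=8&3=0
[2]→row 2+8=10  col 0·2+0=0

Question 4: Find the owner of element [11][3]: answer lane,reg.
13,3

r: 11->gid=3,r8=1  c: 3->tid=1,i&1=1
L=3*4+1=13  i=1*2+1=3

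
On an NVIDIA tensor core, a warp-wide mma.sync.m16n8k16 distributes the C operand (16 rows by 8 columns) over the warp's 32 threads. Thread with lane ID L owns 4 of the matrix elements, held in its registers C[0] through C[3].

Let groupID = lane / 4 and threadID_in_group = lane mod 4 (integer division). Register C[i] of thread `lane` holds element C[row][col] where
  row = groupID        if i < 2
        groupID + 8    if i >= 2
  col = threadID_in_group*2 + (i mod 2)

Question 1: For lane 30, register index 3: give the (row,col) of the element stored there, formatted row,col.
lane 30⇒30/4=7, 30 mod 4=2
i=3  r:7+8⇒15  c:2·2+1⇒5

15,5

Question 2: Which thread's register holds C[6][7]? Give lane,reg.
27,1

r:6=>grp=6,rB=0  c:7=>tig=3,lo=1
L=6*4+3=27  i=0*2+1=1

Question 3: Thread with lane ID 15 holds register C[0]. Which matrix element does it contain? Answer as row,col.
3,6

lane 15: gr=3 (15/4), th=3 (15%4)
i=0: r=3+0=3, c=3*2+0=6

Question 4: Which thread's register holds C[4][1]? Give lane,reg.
r: 4->gid=4,r8=0  c: 1->tid=0,i&1=1
L=4*4+0=16  i=0*2+1=1

16,1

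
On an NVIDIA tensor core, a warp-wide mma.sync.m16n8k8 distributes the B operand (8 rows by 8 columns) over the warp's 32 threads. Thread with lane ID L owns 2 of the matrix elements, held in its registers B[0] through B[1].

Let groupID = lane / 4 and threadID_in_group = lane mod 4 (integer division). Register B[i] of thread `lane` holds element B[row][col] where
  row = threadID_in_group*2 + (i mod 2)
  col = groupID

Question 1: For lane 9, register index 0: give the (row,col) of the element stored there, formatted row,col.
9: G=2,T=1
[0] (1*2+0,2) = (2,2)

2,2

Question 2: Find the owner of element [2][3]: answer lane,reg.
c=3⇒gr=3  r=2⇒th=1,odd=0
L=3*4+1=13  i=0=0

13,0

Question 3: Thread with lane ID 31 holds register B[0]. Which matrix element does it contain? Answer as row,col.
6,7

31: grp=7,tig=3
[0] (3*2+0,7) = (6,7)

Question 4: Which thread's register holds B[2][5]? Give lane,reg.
c: 5->gid=5  r: 2->tid=1,i&1=0
L=5*4+1=21  i=0=0

21,0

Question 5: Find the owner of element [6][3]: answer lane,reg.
15,0

c: 3->gid=3  r: 6->tid=3,i&1=0
L=3*4+3=15  i=0=0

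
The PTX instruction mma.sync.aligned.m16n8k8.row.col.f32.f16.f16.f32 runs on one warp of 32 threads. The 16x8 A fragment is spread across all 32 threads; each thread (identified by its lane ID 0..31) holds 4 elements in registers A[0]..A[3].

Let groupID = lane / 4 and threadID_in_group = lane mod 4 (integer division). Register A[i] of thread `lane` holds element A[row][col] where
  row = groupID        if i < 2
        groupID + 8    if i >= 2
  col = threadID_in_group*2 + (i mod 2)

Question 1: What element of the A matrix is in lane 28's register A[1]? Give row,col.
7,1

28: g=7,t=0
[1] (7+0,0*2+1) = (7,1)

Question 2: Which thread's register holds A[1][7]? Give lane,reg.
7,1

r: 1->gid=1,r8=0  c: 7->tid=3,i&1=1
L=1*4+3=7  i=0*2+1=1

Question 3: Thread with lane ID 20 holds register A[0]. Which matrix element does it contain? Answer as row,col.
5,0

L=20→G=20>>2=5, T=20&3=0
[0]→row 5+0=5  col 0·2+0=0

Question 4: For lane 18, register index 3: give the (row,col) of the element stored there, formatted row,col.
18: grp=4,tig=2
[3] (4+8,2*2+1) = (12,5)

12,5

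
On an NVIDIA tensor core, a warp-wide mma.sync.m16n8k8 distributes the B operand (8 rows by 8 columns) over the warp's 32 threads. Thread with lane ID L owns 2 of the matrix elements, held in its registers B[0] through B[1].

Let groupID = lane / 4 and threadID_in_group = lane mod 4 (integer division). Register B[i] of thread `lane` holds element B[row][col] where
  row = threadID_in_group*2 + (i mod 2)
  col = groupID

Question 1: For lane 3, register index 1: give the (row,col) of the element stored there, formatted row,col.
L=3→G=3>>2=0, T=3&3=3
[1]→row 3·2+1=7  col G=0

7,0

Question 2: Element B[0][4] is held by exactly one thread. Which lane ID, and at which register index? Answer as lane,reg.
c=4->g=4  r=0->t=0,b0=0
L=4*4+0=16  i=0=0

16,0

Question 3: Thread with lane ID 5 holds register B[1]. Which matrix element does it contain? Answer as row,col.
3,1

lane 5->5/4=1, 5 mod 4=1
i=1  r:2·1+1->3  c:1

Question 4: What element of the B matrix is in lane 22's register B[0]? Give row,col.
22: G=5,T=2
[0] (2*2+0,5) = (4,5)

4,5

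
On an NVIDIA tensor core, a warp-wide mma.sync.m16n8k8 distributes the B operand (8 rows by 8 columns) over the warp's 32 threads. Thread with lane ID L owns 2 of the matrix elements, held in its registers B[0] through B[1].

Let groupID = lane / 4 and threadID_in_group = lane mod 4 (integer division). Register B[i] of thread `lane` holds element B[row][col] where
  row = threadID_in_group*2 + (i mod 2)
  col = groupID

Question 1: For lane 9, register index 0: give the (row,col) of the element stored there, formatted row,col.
lane 9: g=2 (9/4), t=1 (9%4)
i=0: r=1*2+0=2, c=g=2

2,2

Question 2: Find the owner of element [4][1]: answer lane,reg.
c:1=>grp=1  r:4=>tig=2,lo=0
L=1*4+2=6  i=0=0

6,0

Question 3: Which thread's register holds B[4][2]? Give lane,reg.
10,0

c=2→G=2  r=4→T=2,p=0
L=2*4+2=10  i=0=0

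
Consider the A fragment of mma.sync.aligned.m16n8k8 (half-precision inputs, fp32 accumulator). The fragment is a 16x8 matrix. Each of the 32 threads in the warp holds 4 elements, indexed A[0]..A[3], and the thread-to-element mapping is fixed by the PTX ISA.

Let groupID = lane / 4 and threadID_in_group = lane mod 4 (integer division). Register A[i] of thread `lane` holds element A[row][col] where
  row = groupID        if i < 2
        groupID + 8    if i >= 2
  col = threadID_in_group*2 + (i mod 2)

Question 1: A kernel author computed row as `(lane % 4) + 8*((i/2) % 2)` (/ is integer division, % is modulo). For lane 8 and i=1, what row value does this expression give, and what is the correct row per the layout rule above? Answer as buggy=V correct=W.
`(lane % 4) + 8*((i/2) % 2)`[8,1]->0
lane 8->8/4=2, 8 mod 4=0
i=1  r:2+0->2  c:2·0+1->1
row: 0 vs 2

buggy=0 correct=2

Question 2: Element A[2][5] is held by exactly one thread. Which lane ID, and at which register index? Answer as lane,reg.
r=2→G=2,rhi=0  c=5→T=2,p=1
L=2*4+2=10  i=0*2+1=1

10,1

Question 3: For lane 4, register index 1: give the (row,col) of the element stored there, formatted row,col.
1,1

4: grp=1,tig=0
[1] (1+0,0*2+1) = (1,1)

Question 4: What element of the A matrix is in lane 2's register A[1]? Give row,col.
0,5

lane 2: gid=0 (2/4), tid=2 (2%4)
i=1: r=0+0=0, c=2*2+1=5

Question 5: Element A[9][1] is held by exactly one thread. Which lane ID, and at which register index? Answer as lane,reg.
r=9->g=1,rb=1  c=1->t=0,b0=1
L=1*4+0=4  i=1*2+1=3

4,3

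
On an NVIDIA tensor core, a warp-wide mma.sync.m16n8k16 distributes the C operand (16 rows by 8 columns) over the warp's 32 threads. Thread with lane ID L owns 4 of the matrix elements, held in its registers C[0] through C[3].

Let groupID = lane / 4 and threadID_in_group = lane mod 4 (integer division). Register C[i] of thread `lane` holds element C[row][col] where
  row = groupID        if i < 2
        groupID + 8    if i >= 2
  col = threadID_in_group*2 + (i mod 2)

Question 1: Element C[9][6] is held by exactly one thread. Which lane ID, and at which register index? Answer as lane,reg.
7,2

r=9→G=1,rhi=1  c=6→T=3,p=0
L=1*4+3=7  i=1*2+0=2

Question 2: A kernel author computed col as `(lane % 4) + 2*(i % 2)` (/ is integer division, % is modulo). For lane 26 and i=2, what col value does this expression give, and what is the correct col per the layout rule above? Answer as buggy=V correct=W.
`(lane % 4) + 2*(i % 2)`[26,2]=>2
26: grp=6,tig=2
[2] (6+8,2*2+0) = (14,4)
col: 2 vs 4

buggy=2 correct=4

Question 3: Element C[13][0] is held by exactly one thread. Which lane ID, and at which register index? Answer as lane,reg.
r: 13->gid=5,r8=1  c: 0->tid=0,i&1=0
L=5*4+0=20  i=1*2+0=2

20,2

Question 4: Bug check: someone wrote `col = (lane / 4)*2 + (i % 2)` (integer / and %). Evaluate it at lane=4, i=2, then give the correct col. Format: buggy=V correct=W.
buggy=2 correct=0

`(lane / 4)*2 + (i % 2)`[4,2]⇒2
4: gr=1,th=0
[2] (1+8,0*2+0) = (9,0)
col: 2 vs 0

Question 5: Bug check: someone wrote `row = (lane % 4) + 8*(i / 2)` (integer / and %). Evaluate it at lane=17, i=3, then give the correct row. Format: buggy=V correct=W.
buggy=9 correct=12

`(lane % 4) + 8*(i / 2)`[17,3]->9
lane 17: gid=4 (17/4), tid=1 (17%4)
i=3: r=4+8=12, c=1*2+1=3
row: 9 vs 12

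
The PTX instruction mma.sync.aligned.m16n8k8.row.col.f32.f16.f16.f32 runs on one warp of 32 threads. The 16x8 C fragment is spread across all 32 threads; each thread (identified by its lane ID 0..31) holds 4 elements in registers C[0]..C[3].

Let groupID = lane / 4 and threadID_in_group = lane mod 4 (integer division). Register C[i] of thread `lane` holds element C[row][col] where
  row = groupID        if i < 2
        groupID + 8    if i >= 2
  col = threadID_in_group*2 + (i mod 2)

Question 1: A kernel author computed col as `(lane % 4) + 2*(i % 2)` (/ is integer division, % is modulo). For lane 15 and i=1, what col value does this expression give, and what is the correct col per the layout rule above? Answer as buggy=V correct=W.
`(lane % 4) + 2*(i % 2)`[15,1]=>5
15: grp=3,tig=3
[1] (3+0,3*2+1) = (3,7)
col: 5 vs 7

buggy=5 correct=7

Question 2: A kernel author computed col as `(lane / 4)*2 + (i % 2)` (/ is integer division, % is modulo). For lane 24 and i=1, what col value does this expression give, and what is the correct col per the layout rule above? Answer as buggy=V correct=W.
`(lane / 4)*2 + (i % 2)`[24,1]⇒13
L=24⇒gr=24>>2=6, th=24&3=0
[1]⇒row 6+0=6  col 0·2+1=1
col: 13 vs 1

buggy=13 correct=1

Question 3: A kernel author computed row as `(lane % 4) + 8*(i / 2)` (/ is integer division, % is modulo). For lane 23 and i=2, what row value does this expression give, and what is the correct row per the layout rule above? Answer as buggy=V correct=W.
`(lane % 4) + 8*(i / 2)`[23,2]->11
lane 23->23/4=5, 23 mod 4=3
i=2  r:5+8->13  c:2·3+0->6
row: 11 vs 13

buggy=11 correct=13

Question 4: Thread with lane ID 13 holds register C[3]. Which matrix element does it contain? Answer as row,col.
lane 13: g=3 (13/4), t=1 (13%4)
i=3: r=3+8=11, c=1*2+1=3

11,3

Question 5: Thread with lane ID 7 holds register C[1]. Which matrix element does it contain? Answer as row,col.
lane 7⇒7/4=1, 7 mod 4=3
i=1  r:1+0⇒1  c:2·3+1⇒7

1,7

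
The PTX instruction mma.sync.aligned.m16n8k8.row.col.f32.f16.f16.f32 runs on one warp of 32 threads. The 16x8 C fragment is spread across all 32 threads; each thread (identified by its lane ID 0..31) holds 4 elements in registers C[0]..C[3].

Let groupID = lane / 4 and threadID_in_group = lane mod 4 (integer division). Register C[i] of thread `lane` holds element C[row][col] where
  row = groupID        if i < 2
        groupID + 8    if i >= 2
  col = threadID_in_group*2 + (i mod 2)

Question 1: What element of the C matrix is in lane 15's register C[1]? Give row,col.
3,7

lane 15: grp=3 (15/4), tig=3 (15%4)
i=1: r=3+0=3, c=3*2+1=7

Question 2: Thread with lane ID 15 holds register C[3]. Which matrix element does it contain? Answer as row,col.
11,7

L=15->gid=15>>2=3, tid=15&3=3
[3]->row 3+8=11  col 3·2+1=7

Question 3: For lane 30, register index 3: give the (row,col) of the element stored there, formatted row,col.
15,5

L=30=>grp=30>>2=7, tig=30&3=2
[3]=>row 7+8=15  col 2·2+1=5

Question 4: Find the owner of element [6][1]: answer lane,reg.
r:6=>grp=6,rB=0  c:1=>tig=0,lo=1
L=6*4+0=24  i=0*2+1=1

24,1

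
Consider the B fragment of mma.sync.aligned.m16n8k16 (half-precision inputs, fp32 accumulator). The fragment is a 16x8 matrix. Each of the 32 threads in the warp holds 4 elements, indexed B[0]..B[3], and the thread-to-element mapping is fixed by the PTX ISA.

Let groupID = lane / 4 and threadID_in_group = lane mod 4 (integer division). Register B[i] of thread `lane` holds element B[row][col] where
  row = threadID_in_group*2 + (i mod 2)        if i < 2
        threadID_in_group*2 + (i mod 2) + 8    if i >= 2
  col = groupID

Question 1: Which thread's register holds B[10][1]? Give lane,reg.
c=1→G=1  r=10→rhi=1,T=1,p=0
L=1*4+1=5  i=1*2+0=2

5,2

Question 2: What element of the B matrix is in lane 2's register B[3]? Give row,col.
L=2=>grp=2>>2=0, tig=2&3=2
[3]=>row 2·2+1+8=13  col grp=0

13,0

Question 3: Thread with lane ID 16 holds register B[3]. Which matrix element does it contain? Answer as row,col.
9,4

L=16⇒gr=16>>2=4, th=16&3=0
[3]⇒row 0·2+1+8=9  col gr=4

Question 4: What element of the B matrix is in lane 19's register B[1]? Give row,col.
L=19->gid=19>>2=4, tid=19&3=3
[1]->row 3·2+1+0=7  col gid=4

7,4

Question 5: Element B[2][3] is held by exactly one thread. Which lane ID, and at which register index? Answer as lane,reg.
13,0

c: 3->gid=3  r: 2->r8=0,tid=1,i&1=0
L=3*4+1=13  i=0*2+0=0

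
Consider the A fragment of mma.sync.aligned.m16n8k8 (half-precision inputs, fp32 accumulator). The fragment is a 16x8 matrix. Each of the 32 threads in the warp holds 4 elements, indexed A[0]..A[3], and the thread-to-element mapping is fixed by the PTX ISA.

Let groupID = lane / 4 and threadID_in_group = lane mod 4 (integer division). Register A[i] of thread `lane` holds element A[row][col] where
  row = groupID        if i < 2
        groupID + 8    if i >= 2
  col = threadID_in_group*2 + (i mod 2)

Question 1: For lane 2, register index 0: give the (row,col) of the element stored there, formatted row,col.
lane 2→2/4=0, 2 mod 4=2
i=0  r:0+0→0  c:2·2+0→4

0,4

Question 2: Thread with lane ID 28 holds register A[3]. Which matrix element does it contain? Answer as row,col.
15,1

lane 28=>28/4=7, 28 mod 4=0
i=3  r:7+8=>15  c:2·0+1=>1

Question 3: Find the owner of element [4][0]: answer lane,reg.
16,0

r=4⇒gr=4,Rb=0  c=0⇒th=0,odd=0
L=4*4+0=16  i=0*2+0=0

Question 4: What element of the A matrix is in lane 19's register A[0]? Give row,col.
lane 19->19/4=4, 19 mod 4=3
i=0  r:4+0->4  c:2·3+0->6

4,6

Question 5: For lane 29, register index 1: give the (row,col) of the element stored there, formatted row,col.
7,3

L=29->gid=29>>2=7, tid=29&3=1
[1]->row 7+0=7  col 1·2+1=3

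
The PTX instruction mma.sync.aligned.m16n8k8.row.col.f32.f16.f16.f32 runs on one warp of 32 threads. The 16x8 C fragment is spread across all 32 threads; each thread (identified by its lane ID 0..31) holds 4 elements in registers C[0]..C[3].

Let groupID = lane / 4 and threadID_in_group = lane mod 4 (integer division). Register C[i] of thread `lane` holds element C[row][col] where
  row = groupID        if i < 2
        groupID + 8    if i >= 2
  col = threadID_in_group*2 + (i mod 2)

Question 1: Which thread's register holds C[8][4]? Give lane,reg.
r=8→G=0,rhi=1  c=4→T=2,p=0
L=0*4+2=2  i=1*2+0=2

2,2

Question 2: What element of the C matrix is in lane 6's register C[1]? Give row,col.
lane 6->6/4=1, 6 mod 4=2
i=1  r:1+0->1  c:2·2+1->5

1,5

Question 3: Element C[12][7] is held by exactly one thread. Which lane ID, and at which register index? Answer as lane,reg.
r=12⇒gr=4,Rb=1  c=7⇒th=3,odd=1
L=4*4+3=19  i=1*2+1=3

19,3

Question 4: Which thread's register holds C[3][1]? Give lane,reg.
12,1

r:3=>grp=3,rB=0  c:1=>tig=0,lo=1
L=3*4+0=12  i=0*2+1=1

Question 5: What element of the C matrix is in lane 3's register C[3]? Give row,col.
8,7

3: grp=0,tig=3
[3] (0+8,3*2+1) = (8,7)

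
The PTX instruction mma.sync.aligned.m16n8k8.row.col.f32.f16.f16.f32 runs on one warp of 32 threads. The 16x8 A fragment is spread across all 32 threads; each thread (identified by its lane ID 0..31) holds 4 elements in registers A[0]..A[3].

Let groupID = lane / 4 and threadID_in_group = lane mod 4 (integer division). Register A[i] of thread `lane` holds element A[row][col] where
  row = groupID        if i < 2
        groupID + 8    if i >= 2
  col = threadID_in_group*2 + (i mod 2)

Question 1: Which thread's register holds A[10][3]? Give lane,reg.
9,3

r=10→G=2,rhi=1  c=3→T=1,p=1
L=2*4+1=9  i=1*2+1=3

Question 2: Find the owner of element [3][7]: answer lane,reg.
15,1

r=3->g=3,rb=0  c=7->t=3,b0=1
L=3*4+3=15  i=0*2+1=1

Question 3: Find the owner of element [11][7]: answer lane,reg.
15,3

r: 11->gid=3,r8=1  c: 7->tid=3,i&1=1
L=3*4+3=15  i=1*2+1=3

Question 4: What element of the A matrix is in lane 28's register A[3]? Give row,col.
15,1

28: gr=7,th=0
[3] (7+8,0*2+1) = (15,1)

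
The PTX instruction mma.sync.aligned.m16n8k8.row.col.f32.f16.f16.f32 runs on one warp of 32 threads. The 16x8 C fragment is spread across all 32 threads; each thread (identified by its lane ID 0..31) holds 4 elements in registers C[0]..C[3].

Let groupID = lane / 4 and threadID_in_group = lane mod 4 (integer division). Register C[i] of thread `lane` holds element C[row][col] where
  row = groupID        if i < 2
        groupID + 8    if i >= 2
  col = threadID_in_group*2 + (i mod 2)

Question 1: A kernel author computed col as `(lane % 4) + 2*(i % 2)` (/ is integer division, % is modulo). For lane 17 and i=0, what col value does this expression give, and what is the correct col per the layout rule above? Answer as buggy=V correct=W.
`(lane % 4) + 2*(i % 2)`[17,0]->1
17: g=4,t=1
[0] (4+0,1*2+0) = (4,2)
col: 1 vs 2

buggy=1 correct=2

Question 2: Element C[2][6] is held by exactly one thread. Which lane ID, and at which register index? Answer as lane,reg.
11,0

r=2→G=2,rhi=0  c=6→T=3,p=0
L=2*4+3=11  i=0*2+0=0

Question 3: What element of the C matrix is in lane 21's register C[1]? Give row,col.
L=21⇒gr=21>>2=5, th=21&3=1
[1]⇒row 5+0=5  col 1·2+1=3

5,3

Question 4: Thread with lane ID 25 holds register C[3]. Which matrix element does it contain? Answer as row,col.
14,3

L=25→G=25>>2=6, T=25&3=1
[3]→row 6+8=14  col 1·2+1=3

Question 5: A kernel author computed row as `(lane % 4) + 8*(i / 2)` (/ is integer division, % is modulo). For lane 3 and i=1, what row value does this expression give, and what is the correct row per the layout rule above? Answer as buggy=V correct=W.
buggy=3 correct=0

`(lane % 4) + 8*(i / 2)`[3,1]->3
L=3->g=3>>2=0, t=3&3=3
[1]->row 0+0=0  col 3·2+1=7
row: 3 vs 0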